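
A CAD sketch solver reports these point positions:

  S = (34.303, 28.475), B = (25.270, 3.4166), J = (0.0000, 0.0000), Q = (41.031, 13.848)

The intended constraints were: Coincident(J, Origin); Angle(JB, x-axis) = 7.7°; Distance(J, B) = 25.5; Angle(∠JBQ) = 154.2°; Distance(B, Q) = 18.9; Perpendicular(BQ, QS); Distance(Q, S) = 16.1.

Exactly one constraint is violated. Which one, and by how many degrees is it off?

Perpendicular(BQ, QS) — off by 8.80°.

J = (0.00, 0.00) ✓; JB at 7.700° ✓; |JB| = 25.50 ✓; ∠JBQ = 154.2° ✓; |BQ| = 18.90 ✓; ∠(BQ, QS) = 81.20° ✗; |QS| = 16.10 ✓.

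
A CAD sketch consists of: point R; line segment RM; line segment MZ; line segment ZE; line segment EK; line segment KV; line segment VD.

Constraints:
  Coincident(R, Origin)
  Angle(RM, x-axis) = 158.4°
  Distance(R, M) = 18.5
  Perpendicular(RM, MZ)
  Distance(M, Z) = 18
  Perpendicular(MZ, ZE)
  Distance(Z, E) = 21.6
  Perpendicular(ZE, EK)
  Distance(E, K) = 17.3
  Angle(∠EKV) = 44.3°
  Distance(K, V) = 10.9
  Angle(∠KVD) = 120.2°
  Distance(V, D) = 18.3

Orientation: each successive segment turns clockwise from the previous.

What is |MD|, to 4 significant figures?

32.24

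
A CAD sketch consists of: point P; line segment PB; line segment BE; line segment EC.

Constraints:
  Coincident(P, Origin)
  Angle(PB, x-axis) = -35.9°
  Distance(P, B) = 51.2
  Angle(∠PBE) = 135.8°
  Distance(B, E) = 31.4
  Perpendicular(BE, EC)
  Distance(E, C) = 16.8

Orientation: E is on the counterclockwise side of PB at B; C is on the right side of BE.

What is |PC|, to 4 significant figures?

85.99

∠PBE = 135.8°, so BE runs at -35.9° + (180° − 135.8°) = 8.300° from the x-axis; with |BE| = 31.4, E = B + 31.4·(cos 8.300°, sin 8.300°) = (72.55, -25.49). BE ⟂ EC; with |EC| = 16.8 on the right of BE, C = E + 16.8·(0.1444, -0.9895) = (74.97, -42.11). Then |PC| = |C − P| = 85.99.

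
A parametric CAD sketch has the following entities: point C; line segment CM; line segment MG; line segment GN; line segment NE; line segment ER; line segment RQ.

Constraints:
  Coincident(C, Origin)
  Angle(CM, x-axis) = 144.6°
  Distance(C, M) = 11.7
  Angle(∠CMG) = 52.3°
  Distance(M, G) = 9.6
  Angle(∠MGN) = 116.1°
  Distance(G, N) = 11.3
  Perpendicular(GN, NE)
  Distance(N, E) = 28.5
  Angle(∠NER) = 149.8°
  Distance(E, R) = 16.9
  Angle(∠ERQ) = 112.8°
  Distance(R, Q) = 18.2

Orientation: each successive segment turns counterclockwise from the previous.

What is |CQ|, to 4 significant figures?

41.18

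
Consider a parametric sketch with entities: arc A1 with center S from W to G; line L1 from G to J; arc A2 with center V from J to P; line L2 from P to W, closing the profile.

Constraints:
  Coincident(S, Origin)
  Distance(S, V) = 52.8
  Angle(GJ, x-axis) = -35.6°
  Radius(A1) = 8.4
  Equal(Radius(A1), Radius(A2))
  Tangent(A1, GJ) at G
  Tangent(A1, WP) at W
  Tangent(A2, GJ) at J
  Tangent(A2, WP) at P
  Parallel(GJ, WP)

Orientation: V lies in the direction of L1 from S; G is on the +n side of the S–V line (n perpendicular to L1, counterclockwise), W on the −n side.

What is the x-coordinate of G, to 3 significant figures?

4.89

The slot axis is L1's direction at -35.6°, so u = (cos -35.6°, sin -35.6°) = (0.813, -0.582) and n = (−sin -35.6°, cos -35.6°) = (0.582, 0.813). S is at the origin and V lies 52.8 along u from S, so V = 52.8·u = (42.9, -30.7). Tangency of A1 to both parallel lines with radius 8.4 puts G and W at S ± 8.4·n: G = (4.89, 6.83), W = (-4.89, -6.83). So G.x = 4.89.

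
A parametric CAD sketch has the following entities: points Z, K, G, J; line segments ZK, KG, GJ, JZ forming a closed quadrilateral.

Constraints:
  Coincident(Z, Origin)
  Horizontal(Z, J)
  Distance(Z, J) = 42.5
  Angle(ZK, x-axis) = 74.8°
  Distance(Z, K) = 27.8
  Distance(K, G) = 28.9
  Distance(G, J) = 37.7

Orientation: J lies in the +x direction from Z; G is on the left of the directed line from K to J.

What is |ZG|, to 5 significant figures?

50.394

Z is at the origin; Z and J share the same y with |ZJ| = 42.5 and J in +x, so J = (42.5, 0). ZK runs at 74.8° with |ZK| = 27.8, so K = (7.2889, 26.827). G is determined by |KG| = 28.9 and |GJ| = 37.7 together: it lies at the intersection of circle(K, 28.9) and circle(J, 37.7). With |KJ| = 44.267, the foot of the radical line on KJ is 15.513 from K and the perpendicular offset is √(28.9² − 15.513²) = 24.383. Taking the left-of-KJ solution: G = (34.406, 36.821).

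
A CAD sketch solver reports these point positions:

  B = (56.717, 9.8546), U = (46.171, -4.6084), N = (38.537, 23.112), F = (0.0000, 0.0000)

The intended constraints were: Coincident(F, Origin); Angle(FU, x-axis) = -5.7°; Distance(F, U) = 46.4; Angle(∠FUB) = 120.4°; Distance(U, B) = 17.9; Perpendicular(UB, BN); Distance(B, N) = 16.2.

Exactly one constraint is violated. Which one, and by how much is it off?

Distance(B, N) = 16.2 — off by 6.30.

F = (0.00, 0.00) ✓; FU at -5.700° ✓; |FU| = 46.40 ✓; ∠FUB = 120.4° ✓; |UB| = 17.90 ✓; ∠(UB, BN) = 90.00° ✓; |BN| = 22.50 ✗.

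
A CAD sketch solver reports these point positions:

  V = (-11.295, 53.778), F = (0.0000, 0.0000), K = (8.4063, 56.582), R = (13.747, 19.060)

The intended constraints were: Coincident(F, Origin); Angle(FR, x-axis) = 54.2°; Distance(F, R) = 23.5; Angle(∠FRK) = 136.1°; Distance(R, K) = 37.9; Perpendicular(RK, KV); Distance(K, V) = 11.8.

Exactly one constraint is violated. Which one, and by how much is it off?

Distance(K, V) = 11.8 — off by 8.10.

F = (0.00, 0.00) ✓; FR at 54.20° ✓; |FR| = 23.50 ✓; ∠FRK = 136.1° ✓; |RK| = 37.90 ✓; ∠(RK, KV) = 90.00° ✓; |KV| = 19.90 ✗.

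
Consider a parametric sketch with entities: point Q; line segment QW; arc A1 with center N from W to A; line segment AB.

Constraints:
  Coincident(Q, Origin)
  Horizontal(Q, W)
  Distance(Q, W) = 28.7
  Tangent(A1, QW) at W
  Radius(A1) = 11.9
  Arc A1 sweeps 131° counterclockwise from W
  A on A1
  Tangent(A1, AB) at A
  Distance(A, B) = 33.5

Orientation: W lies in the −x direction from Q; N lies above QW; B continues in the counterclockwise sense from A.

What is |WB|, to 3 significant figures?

46.8

Q is at the origin; Q and W share the same y with |QW| = 28.7 and W on the −x side, so W = (-28.7, 0.00). Tangency of A1 to QW means the radius NW is perpendicular to QW, so N = W + (0, 11.9) = (-28.7, 11.9). On A1, W sits at bearing -90° from N; a 131° counterclockwise sweep puts A at bearing 41°, so A = N + 11.9·(cos 41°, sin 41°) = (-19.7, 19.7). Since A1 is tangent to AB there, NA ⟂ AB, so AB runs along (−sin 41°, cos 41°); with |AB| = 33.5, B = (-41.7, 45.0). Then |WB| = |B − W| = 46.8.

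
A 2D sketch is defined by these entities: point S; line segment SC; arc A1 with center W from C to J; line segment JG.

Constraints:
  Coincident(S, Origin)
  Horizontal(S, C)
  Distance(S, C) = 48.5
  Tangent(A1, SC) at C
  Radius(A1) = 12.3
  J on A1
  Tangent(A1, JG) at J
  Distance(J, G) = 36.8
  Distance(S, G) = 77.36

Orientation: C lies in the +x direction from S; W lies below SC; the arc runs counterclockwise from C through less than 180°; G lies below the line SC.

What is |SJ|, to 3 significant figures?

43.0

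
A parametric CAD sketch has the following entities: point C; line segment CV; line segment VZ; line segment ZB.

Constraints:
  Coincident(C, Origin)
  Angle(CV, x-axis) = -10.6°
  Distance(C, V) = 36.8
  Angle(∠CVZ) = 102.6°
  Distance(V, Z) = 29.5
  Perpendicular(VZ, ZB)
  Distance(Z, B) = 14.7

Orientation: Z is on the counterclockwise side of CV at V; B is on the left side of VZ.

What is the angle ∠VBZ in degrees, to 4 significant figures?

63.51°

∠CVZ = 102.6°, so VZ runs at -10.6° + (180° − 102.6°) = 66.80° from the x-axis; with |VZ| = 29.5, Z = V + 29.5·(cos 66.80°, sin 66.80°) = (47.79, 20.35). VZ is perpendicular to ZB; with |ZB| = 14.7 on the left of VZ, B = Z + 14.7·(-0.9191, 0.3939) = (34.28, 26.14). Then cos ∠VBZ = BV·BZ / (|BV||BZ|), giving 63.51°.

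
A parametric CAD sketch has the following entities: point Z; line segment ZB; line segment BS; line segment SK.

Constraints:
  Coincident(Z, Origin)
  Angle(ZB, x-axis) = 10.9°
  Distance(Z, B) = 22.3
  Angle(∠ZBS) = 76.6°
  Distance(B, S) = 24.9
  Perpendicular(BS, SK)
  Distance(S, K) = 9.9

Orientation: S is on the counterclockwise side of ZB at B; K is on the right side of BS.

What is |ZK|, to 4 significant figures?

37.25

Z is at the origin; ZB runs at 10.9° with length 22.3, so B = 22.3·(cos 10.9°, sin 10.9°) = (21.90, 4.217). ∠ZBS = 76.6°, so BS runs at 10.9° + (180° − 76.6°) = 114.3° from the x-axis; with |BS| = 24.9, S = B + 24.9·(cos 114.3°, sin 114.3°) = (11.65, 26.91). BS is perpendicular to SK; with |SK| = 9.9 on the right of BS, K = S + 9.9·(0.9114, 0.4115) = (20.67, 30.98). Then |ZK| = |K − Z| = 37.25.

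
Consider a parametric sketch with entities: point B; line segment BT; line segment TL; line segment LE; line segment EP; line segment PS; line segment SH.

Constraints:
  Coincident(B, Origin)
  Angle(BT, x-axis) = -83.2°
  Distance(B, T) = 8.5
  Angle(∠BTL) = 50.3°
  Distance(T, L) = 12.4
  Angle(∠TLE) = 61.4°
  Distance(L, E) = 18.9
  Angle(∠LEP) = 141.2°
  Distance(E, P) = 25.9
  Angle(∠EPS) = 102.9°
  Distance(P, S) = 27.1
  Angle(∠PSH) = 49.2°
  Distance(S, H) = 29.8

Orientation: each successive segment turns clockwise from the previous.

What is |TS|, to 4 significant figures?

36.57

∠LEP = 141.2° gives EP at -10.30° from the x-axis; with |EP| = 25.9, P = (32.69, 2.682). ∠EPS = 102.9° gives PS at -87.40° from the x-axis; with |PS| = 27.1, S = (33.92, -24.39). Then |TS| = |S − T| = 36.57.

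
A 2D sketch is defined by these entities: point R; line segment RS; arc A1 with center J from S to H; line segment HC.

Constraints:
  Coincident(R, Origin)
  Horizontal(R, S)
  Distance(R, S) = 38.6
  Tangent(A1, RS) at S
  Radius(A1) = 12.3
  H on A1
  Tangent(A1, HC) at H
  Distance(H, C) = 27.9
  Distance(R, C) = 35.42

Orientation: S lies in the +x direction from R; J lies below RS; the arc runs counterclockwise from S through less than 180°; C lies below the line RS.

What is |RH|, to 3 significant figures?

28.4

Checks: R = (0.00, 0.00) ✓; R.y = 0.00, S.y = 0.00 ✓; |JH| = 12.30 ✓; ∠(JH, HC) = 90.00° ✓; |HC| = 27.90 ✓; |RC| = 35.42 ✓.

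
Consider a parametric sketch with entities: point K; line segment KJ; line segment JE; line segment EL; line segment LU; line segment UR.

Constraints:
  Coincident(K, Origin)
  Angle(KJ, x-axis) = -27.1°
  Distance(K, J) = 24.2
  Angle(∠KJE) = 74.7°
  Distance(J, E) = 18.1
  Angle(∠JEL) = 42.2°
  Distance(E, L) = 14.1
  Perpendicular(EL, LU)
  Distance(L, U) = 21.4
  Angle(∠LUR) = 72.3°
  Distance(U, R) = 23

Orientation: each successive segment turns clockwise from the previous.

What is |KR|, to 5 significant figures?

40.034

The perpendicularity gives LU at right angles to EL, so LU runs at -0.20000°; with |LU| = 21.4, U = (30.787, -10.365). ∠LUR = 72.3° gives UR at -107.90° from the x-axis; with |UR| = 23.0, R = (23.718, -32.252). Then |KR| = |R − K| = 40.034.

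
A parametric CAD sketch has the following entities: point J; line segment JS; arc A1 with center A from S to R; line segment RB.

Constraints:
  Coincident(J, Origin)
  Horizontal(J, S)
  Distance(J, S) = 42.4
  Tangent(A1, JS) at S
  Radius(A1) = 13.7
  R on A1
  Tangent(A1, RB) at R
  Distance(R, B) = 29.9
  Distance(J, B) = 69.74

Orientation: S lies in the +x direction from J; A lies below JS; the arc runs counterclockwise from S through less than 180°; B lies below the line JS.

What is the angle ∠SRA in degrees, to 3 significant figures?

22.7°

Checks: |AS| = 13.70 ✓; |AR| = 13.70 ✓; ∠(AR, RB) = 90.00° ✓; |RB| = 29.90 ✓; |JB| = 69.74 ✓.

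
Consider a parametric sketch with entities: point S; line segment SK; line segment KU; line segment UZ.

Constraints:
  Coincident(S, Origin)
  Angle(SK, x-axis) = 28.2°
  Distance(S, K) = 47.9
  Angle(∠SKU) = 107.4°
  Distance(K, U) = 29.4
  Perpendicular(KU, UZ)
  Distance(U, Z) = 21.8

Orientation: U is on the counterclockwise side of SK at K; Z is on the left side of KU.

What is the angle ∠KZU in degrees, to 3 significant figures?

53.4°

S is at the origin; SK runs at 28.2° with length 47.9, so K = 47.9·(cos 28.2°, sin 28.2°) = (42.2, 22.6). ∠SKU = 107.4°, so KU runs at 28.2° + (180° − 107.4°) = 101° from the x-axis; with |KU| = 29.4, U = K + 29.4·(cos 101°, sin 101°) = (36.7, 51.5). KU is perpendicular to UZ; with |UZ| = 21.8 on the left of KU, Z = U + 21.8·(-0.982, -0.187) = (15.3, 47.4). Then cos ∠KZU = ZK·ZU / (|ZK||ZU|), giving 53.4°.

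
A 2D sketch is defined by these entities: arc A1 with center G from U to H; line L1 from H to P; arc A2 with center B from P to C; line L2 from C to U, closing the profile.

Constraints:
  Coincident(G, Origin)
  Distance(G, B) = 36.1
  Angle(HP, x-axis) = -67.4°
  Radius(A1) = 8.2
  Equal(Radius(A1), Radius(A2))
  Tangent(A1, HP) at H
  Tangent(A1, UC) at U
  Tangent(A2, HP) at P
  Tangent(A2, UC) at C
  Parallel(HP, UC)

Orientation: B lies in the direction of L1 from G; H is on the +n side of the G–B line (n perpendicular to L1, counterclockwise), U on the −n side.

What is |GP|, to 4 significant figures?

37.02

The slot axis is L1's direction at -67.4°, so u = (cos -67.4°, sin -67.4°) = (0.3843, -0.9232) and n = (−sin -67.4°, cos -67.4°) = (0.9232, 0.3843). G is at the origin and B lies 36.1 along u from G, so B = 36.1·u = (13.87, -33.33). Tangency of A1 to both parallel lines with radius 8.2 puts H and U at G ± 8.2·n: H = (7.570, 3.151), U = (-7.570, -3.151). Equal radii place P and C the same way about B: P = B + 8.2·n = (21.44, -30.18), C = B − 8.2·n = (6.303, -36.48). Then |GP| = |P − G| = 37.02.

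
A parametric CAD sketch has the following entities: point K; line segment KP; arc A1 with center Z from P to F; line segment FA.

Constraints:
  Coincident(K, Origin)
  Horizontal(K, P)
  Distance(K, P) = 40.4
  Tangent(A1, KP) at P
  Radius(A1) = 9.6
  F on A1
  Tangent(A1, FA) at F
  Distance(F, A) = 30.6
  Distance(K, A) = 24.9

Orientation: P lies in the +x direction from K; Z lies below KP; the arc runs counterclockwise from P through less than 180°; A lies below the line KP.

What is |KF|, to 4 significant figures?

34.20

K is at the origin; K and P share the same y with |KP| = 40.4 and P on the +x side, so P = (40.40, 0.000). The tangent condition forces ZP to be normal to KP, so Z = P + (0, -9.6) = (40.40, -9.600). Since ZF ⟂ FA (tangency), |ZA| = √(9.6² + 30.6²) = 32.07 regardless of where F sits on A1. So A lies on both circle(K, 24.9) and circle(Z, 32.07); the below-KP intersection is A = (10.97, -22.35). F is the foot of the tangent from A: F = (34.12, -2.338).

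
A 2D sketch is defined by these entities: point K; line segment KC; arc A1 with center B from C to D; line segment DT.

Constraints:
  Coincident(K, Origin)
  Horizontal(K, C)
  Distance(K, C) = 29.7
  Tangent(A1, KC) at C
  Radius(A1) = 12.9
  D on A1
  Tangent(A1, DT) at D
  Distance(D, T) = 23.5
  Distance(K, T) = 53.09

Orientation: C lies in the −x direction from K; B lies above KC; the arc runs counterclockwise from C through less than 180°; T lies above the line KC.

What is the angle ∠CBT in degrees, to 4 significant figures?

166.2°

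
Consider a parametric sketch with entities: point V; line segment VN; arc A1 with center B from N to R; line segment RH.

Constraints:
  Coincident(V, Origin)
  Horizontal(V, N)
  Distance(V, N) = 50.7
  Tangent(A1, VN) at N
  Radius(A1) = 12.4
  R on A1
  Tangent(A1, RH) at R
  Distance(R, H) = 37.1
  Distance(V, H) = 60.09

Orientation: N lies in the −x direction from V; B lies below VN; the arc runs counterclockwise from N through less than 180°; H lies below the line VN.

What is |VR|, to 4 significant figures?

63.45

V is at the origin; V and N share the same y with |VN| = 50.7 and N on the −x side, so N = (-50.70, 0.000). Since A1 is tangent to VN there, BN ⟂ VN, so B = N + (0, -12.4) = (-50.70, -12.40). Since BR ⟂ RH (tangency), |BH| = √(12.4² + 37.1²) = 39.12 regardless of where R sits on A1. So H lies on both circle(V, 60.09) and circle(B, 39.12); the below-VN intersection is H = (-35.53, -48.46). R is the foot of the tangent from H: R = (-60.02, -20.58).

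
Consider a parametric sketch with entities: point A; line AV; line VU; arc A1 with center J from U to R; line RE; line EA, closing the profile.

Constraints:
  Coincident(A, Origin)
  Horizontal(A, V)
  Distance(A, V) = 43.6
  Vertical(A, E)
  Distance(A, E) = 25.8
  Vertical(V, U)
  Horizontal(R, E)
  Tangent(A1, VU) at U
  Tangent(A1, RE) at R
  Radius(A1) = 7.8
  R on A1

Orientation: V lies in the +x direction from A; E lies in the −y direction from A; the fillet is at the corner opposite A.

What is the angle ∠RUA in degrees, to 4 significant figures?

67.43°

A is at the origin; AV is horizontal with |AV| = 43.6 and V on the +x side, so V = (43.60, 0.000). AE is vertical with |AE| = 25.8 and E on the −y side, so E = (0.000, -25.80). The virtual corner opposite A is at (43.60, -25.80). Tangency of A1 to VU means the radius JU is perpendicular to VU and tangency of A1 to RE means the radius JR is perpendicular to RE, with radius 7.8, so the center J sits 7.8 in from both sides at J = (35.80, -18.00). That places the tangent points at U = (43.60, -18.00) on VU and R = (35.80, -25.80) on RE. Then cos ∠RUA = UR·UA / (|UR||UA|), giving 67.43°.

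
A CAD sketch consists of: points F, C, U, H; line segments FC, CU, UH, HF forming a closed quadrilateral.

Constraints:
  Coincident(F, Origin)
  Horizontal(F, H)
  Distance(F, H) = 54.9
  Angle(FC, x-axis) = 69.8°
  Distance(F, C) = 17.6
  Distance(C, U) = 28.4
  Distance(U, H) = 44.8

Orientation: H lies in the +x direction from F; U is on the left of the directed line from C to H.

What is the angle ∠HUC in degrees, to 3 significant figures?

86.5°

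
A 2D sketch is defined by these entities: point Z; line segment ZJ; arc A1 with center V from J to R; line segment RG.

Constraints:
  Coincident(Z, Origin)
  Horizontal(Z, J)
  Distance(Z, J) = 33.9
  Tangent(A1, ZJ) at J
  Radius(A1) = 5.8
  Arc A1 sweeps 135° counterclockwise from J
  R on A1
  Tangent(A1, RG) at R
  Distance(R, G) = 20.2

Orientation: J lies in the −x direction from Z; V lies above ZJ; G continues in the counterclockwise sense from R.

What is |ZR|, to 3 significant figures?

31.4

The tangent condition forces VJ to be normal to ZJ, so V = J + (0, 5.8) = (-33.9, 5.80). On A1, J sits at bearing -90° from V; a 135° counterclockwise sweep puts R at bearing 45°, so R = V + 5.8·(cos 45°, sin 45°) = (-29.8, 9.90). Then |ZR| = |R − Z| = 31.4.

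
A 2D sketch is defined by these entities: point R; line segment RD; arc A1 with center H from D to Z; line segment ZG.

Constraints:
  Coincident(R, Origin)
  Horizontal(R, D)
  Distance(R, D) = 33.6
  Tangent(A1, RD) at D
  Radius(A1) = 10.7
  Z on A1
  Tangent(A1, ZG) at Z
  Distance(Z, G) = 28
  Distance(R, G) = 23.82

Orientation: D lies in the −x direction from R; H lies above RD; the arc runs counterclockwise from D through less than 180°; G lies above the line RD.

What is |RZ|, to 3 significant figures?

26.2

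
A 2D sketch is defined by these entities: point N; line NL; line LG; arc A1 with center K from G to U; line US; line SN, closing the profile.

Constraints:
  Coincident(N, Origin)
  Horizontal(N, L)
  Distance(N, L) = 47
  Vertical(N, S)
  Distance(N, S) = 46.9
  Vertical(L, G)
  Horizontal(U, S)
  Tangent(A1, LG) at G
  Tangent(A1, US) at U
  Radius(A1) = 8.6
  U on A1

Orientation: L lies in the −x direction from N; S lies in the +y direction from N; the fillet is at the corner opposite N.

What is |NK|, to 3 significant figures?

54.2

N is at the origin; N and L share the same y with |NL| = 47.0 and L on the −x side, so L = (-47.0, 0.00). N and S share the same x with |NS| = 46.9 and S on the +y side, so S = (0.00, 46.9). The virtual corner opposite N is at (-47.0, 46.9). Since A1 is tangent to LG there, KG ⟂ LG and the tangent condition forces KU to be normal to US, with radius 8.6, so the center K sits 8.6 in from both sides at K = (-38.4, 38.3). Then |NK| = |K − N| = 54.2.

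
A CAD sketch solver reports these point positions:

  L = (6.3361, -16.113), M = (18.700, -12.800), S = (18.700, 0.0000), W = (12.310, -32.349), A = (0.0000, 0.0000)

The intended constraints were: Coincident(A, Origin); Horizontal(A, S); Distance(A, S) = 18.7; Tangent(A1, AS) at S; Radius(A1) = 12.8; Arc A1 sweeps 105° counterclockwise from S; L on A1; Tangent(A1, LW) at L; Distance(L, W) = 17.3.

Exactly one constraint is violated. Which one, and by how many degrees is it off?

Tangent(A1, LW) at L — off by 5.20°.

A = (0.00, 0.00) ✓; A.y = 0.00, S.y = 0.00 ✓; |AS| = 18.70 ✓; ∠(MS, SA) = 90.00° ✓; |MS| = 12.80 ✓; bearing(M→L) − bearing(M→S) = 105.0° ✓; |ML| = 12.80 ✓; ∠(ML, LW) = 84.80° ✗; |LW| = 17.30 ✓.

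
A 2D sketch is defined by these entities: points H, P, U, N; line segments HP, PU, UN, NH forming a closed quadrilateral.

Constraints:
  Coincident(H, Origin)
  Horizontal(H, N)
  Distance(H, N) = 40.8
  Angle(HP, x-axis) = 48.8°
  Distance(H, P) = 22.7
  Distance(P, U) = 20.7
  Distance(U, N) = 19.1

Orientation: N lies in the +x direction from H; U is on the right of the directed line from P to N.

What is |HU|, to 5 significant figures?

21.991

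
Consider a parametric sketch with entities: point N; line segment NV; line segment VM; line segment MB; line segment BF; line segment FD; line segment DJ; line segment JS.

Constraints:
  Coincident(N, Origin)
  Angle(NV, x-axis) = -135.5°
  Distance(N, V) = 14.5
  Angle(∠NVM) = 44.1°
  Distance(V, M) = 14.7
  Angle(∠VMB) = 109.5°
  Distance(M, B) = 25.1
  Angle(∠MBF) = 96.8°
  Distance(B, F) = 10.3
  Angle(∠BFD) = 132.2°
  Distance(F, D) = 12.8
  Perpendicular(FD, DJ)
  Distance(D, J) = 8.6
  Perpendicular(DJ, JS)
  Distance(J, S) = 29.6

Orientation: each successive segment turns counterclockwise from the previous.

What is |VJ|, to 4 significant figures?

16.34

∠BFD = 132.2° gives FD at -158.1° from the x-axis; with |FD| = 12.8, D = (-8.571, 13.38). The perpendicularity gives DJ at right angles to FD, so DJ runs at -68.10°; with |DJ| = 8.6, J = (-5.363, 5.403). Then |VJ| = |J − V| = 16.34.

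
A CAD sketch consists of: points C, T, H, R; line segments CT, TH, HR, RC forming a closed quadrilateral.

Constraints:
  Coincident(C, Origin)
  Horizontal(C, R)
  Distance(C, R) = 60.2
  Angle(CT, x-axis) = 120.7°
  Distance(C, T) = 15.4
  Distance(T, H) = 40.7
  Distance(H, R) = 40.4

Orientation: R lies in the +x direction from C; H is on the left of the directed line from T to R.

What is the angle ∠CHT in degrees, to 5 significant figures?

21.788°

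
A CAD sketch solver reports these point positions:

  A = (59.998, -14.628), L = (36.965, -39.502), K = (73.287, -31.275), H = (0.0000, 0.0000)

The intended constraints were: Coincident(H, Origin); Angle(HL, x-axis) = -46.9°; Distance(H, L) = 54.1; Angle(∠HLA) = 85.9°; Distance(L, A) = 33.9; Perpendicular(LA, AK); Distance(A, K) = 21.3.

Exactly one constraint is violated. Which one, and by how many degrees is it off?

Perpendicular(LA, AK) — off by 8.60°.

H = (0.00, 0.00) ✓; HL at -46.90° ✓; |HL| = 54.10 ✓; ∠HLA = 85.90° ✓; |LA| = 33.90 ✓; ∠(LA, AK) = 98.60° ✗; |AK| = 21.30 ✓.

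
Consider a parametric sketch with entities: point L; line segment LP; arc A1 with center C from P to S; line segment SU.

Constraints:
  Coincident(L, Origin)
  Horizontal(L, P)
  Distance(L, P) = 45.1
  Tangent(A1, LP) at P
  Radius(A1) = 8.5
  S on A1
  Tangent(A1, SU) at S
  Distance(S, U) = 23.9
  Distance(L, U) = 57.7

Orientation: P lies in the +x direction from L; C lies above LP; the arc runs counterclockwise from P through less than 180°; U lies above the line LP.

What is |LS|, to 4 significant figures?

54.36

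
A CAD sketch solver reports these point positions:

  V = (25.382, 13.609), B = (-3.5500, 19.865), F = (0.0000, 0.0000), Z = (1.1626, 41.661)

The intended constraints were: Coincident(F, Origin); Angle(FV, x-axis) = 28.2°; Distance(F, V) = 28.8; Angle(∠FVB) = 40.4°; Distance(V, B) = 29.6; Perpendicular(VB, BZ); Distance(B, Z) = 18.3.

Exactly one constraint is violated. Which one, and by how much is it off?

Distance(B, Z) = 18.3 — off by 4.00.

F = (0.00, 0.00) ✓; FV at 28.20° ✓; |FV| = 28.80 ✓; ∠FVB = 40.40° ✓; |VB| = 29.60 ✓; ∠(VB, BZ) = 90.00° ✓; |BZ| = 22.30 ✗.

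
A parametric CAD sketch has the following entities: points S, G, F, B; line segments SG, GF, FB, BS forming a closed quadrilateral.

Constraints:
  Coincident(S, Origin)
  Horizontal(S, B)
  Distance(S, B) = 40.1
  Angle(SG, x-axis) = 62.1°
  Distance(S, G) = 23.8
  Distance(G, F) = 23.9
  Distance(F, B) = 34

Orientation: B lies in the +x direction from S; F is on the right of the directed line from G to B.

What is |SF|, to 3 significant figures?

6.61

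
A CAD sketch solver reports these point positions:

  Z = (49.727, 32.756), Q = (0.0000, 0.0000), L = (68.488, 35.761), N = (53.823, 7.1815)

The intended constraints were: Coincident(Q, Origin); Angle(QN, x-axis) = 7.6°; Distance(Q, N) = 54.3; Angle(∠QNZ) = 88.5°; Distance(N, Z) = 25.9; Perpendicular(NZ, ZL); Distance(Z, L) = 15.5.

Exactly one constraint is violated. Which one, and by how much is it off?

Distance(Z, L) = 15.5 — off by 3.50.

Q = (0.00, 0.00) ✓; QN at 7.600° ✓; |QN| = 54.30 ✓; ∠QNZ = 88.50° ✓; |NZ| = 25.90 ✓; ∠(NZ, ZL) = 90.00° ✓; |ZL| = 19.00 ✗.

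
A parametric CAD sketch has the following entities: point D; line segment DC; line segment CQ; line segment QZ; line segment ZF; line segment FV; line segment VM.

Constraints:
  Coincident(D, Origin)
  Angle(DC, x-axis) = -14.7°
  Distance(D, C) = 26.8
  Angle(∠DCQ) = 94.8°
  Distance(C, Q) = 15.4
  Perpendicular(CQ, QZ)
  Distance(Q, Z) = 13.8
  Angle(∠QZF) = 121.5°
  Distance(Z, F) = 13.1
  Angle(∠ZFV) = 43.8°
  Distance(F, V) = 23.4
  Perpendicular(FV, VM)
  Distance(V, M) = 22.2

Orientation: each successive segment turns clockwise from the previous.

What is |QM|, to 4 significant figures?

16.65

D is at the origin; DC runs at -14.7° with length 26.8, so C = (25.92, -6.801). ∠DCQ = 94.8° gives CQ at -99.90° from the x-axis; with |CQ| = 15.4, Q = (23.28, -21.97). The perpendicularity gives QZ at right angles to CQ, so QZ runs at 170.1°; with |QZ| = 13.8, Z = (9.681, -19.60). ∠QZF = 121.5° gives ZF at 111.6° from the x-axis; with |ZF| = 13.1, F = (4.858, -7.419). ∠ZFV = 43.8° gives FV at -24.60° from the x-axis; with |FV| = 23.4, V = (26.13, -17.16). FV ⟂ VM, so VM runs at -114.6°; with |VM| = 22.2, M = (16.89, -37.34). Then |QM| = |M − Q| = 16.65.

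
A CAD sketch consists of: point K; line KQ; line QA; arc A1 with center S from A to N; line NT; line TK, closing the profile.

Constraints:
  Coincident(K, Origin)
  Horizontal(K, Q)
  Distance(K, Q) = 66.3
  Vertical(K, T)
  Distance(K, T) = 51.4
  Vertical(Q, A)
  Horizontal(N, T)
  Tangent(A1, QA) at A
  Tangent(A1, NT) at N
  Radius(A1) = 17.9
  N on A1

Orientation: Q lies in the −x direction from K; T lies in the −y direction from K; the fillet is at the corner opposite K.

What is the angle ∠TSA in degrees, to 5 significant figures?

159.70°

K is at the origin; KQ is horizontal with |KQ| = 66.3 and Q on the −x side, so Q = (-66.300, 0.0000). KT is vertical with |KT| = 51.4 and T on the −y side, so T = (0.0000, -51.400). The virtual corner opposite K is at (-66.300, -51.400). Tangency of A1 to QA means the radius SA is perpendicular to QA and the tangent condition forces SN to be normal to NT, with radius 17.9, so the center S sits 17.9 in from both sides at S = (-48.400, -33.500). That places the tangent points at A = (-66.300, -33.500) on QA and N = (-48.400, -51.400) on NT. Then cos ∠TSA = ST·SA / (|ST||SA|), giving 159.70°.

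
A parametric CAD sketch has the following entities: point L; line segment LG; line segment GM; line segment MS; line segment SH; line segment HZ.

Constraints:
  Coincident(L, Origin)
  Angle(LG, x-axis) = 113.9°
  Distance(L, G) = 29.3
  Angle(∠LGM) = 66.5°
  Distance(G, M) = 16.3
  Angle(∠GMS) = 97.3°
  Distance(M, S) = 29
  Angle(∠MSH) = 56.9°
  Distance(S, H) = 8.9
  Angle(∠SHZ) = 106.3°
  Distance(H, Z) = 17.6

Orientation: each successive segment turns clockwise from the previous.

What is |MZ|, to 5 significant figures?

7.6660

∠MSH = 56.9° gives SH at 154.60° from the x-axis; with |SH| = 8.9, H = (0.27487, 1.9804). ∠SHZ = 106.3° gives HZ at 80.900° from the x-axis; with |HZ| = 17.6, Z = (3.0585, 19.359). Then |MZ| = |Z − M| = 7.6660.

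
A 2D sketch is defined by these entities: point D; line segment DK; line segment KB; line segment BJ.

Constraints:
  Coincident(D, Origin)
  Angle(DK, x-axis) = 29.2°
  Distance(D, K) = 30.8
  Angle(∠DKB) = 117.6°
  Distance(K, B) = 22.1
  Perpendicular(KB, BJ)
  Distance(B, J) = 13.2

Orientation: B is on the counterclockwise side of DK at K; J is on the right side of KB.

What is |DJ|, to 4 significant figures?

54.43

D is at the origin; DK runs at 29.2° with length 30.8, so K = 30.8·(cos 29.2°, sin 29.2°) = (26.89, 15.03). ∠DKB = 117.6°, so KB runs at 29.2° + (180° − 117.6°) = 91.60° from the x-axis; with |KB| = 22.1, B = K + 22.1·(cos 91.60°, sin 91.60°) = (26.27, 37.12). The perpendicularity gives BJ at right angles to KB; with |BJ| = 13.2 on the right of KB, J = B + 13.2·(0.9996, 0.02792) = (39.46, 37.49). Then |DJ| = |J − D| = 54.43.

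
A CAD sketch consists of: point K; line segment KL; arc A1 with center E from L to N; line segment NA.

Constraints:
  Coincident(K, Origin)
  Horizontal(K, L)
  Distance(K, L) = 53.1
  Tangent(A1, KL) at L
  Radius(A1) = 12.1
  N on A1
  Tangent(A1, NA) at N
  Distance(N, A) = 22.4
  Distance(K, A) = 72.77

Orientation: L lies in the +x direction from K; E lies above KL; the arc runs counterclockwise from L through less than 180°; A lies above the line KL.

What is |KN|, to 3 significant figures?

66.4

K is at the origin; KL is horizontal with |KL| = 53.1 and L on the +x side, so L = (53.1, 0.00). The tangent condition forces EL to be normal to KL, so E = L + (0, 12.1) = (53.1, 12.1). Since EN ⟂ NA (tangency), |EA| = √(12.1² + 22.4²) = 25.5 regardless of where N sits on A1. So A lies on both circle(K, 72.77) and circle(E, 25.5); the above-KL intersection is A = (63.7, 35.3). N is the foot of the tangent from A: N = (65.2, 12.9).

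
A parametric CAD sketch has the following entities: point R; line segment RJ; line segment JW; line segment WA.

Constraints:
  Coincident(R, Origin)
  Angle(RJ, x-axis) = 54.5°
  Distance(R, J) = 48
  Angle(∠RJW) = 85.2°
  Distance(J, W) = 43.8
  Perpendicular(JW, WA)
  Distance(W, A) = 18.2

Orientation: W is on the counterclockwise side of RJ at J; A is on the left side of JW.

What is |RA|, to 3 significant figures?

49.6

∠RJW = 85.2°, so JW runs at 54.5° + (180° − 85.2°) = 149° from the x-axis; with |JW| = 43.8, W = J + 43.8·(cos 149°, sin 149°) = (-9.79, 61.4). The perpendicularity gives WA at right angles to JW; with |WA| = 18.2 on the left of JW, A = W + 18.2·(-0.511, -0.860) = (-19.1, 45.8). Then |RA| = |A − R| = 49.6.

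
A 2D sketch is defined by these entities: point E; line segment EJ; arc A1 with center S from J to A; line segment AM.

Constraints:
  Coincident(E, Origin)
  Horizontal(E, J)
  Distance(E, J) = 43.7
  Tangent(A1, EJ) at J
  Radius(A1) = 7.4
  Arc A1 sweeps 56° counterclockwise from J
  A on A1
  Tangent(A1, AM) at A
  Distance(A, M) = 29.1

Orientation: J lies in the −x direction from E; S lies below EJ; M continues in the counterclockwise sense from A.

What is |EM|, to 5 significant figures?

71.556

E is at the origin; EJ is horizontal with |EJ| = 43.7 and J on the −x side, so J = (-43.700, 0.0000). Tangency of A1 to EJ means the radius SJ is perpendicular to EJ, so S = J + (0, -7.4) = (-43.700, -7.4000). On A1, J sits at bearing 90° from S; a 56° counterclockwise sweep puts A at bearing 146°, so A = S + 7.4·(cos 146°, sin 146°) = (-49.835, -3.2620). Since A1 is tangent to AM there, SA ⟂ AM, so AM runs along (−sin 146°, cos 146°); with |AM| = 29.1, M = (-66.107, -27.387). Then |EM| = |M − E| = 71.556.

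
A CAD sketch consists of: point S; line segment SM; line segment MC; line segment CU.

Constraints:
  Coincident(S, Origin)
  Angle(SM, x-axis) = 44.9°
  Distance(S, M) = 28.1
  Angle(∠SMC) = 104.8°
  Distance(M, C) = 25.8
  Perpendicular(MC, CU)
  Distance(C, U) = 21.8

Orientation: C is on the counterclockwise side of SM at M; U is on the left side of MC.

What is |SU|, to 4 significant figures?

33.41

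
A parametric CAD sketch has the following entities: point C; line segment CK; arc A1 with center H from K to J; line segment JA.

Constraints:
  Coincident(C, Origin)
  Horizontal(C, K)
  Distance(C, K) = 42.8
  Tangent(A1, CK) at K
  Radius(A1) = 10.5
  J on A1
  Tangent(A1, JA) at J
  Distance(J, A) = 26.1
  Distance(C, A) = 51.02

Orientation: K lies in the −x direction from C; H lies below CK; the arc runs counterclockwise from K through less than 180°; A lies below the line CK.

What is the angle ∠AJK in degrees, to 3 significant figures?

116°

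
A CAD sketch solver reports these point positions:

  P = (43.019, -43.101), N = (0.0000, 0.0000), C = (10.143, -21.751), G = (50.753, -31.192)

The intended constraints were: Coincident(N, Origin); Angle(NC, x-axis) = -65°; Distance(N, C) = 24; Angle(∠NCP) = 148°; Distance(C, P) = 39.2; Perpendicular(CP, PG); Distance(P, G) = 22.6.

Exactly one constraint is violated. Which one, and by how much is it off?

Distance(P, G) = 22.6 — off by 8.40.

N = (0.00, 0.00) ✓; NC at -65.00° ✓; |NC| = 24.00 ✓; ∠NCP = 148.0° ✓; |CP| = 39.20 ✓; ∠(CP, PG) = 90.00° ✓; |PG| = 14.20 ✗.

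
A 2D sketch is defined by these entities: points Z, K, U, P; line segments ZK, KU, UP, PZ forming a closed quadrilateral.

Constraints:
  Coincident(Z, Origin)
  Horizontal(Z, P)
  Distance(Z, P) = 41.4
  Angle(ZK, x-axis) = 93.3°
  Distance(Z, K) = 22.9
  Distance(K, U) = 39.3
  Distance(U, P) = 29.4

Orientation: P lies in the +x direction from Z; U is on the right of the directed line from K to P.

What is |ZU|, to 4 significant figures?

19.77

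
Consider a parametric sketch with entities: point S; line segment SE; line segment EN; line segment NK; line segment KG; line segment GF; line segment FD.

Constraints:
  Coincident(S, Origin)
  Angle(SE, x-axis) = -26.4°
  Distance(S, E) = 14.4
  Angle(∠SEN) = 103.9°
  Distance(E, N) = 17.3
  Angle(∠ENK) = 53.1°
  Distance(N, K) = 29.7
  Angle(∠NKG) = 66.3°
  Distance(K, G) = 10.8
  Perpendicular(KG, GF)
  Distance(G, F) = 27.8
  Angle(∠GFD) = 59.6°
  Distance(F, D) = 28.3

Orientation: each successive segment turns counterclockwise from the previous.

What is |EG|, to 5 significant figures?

15.483

∠ENK = 53.1° gives NK at 176.60° from the x-axis; with |NK| = 29.7, K = (-5.5600, 8.5528). ∠NKG = 66.3° gives KG at -69.700° from the x-axis; with |KG| = 10.8, G = (-1.8131, -1.5764). Then |EG| = |G − E| = 15.483.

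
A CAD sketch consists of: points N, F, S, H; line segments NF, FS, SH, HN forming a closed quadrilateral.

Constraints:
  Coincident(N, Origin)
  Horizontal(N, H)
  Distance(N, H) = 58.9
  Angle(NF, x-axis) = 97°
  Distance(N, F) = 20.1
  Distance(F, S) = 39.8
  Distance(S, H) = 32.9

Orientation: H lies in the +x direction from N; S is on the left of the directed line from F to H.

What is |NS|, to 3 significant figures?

44.5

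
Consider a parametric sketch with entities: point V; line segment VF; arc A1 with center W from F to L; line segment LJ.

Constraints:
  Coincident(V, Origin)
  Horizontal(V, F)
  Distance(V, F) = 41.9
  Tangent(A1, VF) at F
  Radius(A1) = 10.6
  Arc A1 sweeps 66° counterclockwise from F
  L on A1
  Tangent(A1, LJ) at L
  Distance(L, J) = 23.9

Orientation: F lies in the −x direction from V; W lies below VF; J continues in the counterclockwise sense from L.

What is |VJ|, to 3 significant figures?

67.4

On A1, F sits at bearing 90° from W; a 66° counterclockwise sweep puts L at bearing 156°, so L = W + 10.6·(cos 156°, sin 156°) = (-51.6, -6.29). Tangency of A1 to LJ means the radius WL is perpendicular to LJ, so LJ runs along (−sin 156°, cos 156°); with |LJ| = 23.9, J = (-61.3, -28.1). Then |VJ| = |J − V| = 67.4.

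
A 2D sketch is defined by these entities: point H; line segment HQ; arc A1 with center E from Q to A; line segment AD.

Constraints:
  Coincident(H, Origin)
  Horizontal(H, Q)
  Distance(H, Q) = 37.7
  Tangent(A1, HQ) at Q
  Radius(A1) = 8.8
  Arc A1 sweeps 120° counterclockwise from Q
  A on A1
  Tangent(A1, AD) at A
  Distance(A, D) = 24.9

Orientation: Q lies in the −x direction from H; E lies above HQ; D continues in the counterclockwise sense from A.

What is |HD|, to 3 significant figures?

54.9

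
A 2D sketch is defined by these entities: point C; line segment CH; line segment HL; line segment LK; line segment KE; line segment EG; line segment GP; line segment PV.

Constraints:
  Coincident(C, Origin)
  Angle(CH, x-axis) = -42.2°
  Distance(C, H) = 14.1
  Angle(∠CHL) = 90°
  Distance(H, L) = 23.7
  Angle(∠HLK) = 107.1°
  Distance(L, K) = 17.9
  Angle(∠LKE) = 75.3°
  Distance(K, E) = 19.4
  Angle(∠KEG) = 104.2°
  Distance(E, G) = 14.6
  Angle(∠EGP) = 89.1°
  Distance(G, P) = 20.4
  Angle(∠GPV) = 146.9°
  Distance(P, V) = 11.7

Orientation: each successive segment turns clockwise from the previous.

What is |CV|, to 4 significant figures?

38.21

C is at the origin; CH runs at -42.2° with length 14.1, so H = (10.45, -9.471). ∠CHL = 90.0° gives HL at -132.2° from the x-axis; with |HL| = 23.7, L = (-5.474, -27.03). ∠HLK = 107.1° gives LK at 154.9° from the x-axis; with |LK| = 17.9, K = (-21.68, -19.44). ∠LKE = 75.3° gives KE at 50.20° from the x-axis; with |KE| = 19.4, E = (-9.266, -4.530). ∠KEG = 104.2° gives EG at -25.60° from the x-axis; with |EG| = 14.6, G = (3.901, -10.84). ∠EGP = 89.1° gives GP at -116.5° from the x-axis; with |GP| = 20.4, P = (-5.202, -29.10). ∠GPV = 146.9° gives PV at -149.6° from the x-axis; with |PV| = 11.7, V = (-15.29, -35.02). Then |CV| = |V − C| = 38.21.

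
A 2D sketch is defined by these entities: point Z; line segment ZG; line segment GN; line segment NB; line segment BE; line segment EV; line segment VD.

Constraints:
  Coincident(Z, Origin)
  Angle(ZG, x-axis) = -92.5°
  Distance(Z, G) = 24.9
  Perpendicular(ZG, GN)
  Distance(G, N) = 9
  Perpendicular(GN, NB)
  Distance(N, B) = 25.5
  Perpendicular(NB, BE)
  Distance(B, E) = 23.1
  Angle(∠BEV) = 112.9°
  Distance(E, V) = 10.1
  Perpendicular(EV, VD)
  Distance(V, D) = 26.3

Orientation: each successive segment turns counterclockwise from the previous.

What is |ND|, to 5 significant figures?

6.5881

Z is at the origin; ZG runs at -92.5° with length 24.9, so G = (-1.0861, -24.876). ZG is perpendicular to GN, so GN runs at -2.5000°; with |GN| = 9.0, N = (7.9053, -25.269). GN is perpendicular to NB, so NB runs at 87.500°; with |NB| = 25.5, B = (9.0176, 0.20685). The perpendicularity gives BE at right angles to NB, so BE runs at 177.50°; with |BE| = 23.1, E = (-14.060, 1.2145). ∠BEV = 112.9° gives EV at -115.40° from the x-axis; with |EV| = 10.1, V = (-18.393, -7.9092). EV is perpendicular to VD, so VD runs at -25.400°; with |VD| = 26.3, D = (5.3651, -19.190). Then |ND| = |D − N| = 6.5881.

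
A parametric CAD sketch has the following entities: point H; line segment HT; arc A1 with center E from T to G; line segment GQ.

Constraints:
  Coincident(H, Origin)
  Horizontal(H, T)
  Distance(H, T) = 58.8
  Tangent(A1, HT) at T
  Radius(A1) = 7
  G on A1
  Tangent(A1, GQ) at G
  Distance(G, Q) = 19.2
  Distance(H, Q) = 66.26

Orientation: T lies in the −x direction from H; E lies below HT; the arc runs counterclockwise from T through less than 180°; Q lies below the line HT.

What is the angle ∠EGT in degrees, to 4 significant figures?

37.14°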